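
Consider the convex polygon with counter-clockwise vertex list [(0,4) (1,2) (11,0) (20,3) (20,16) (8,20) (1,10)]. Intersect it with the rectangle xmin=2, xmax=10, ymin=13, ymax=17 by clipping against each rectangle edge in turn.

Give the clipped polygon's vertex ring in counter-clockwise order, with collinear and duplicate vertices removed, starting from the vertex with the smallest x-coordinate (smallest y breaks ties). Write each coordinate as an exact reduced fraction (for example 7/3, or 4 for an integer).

1. After x ≥ 2: [(2,9/5) (11,0) (20,3) (20,16) (8,20) (2,80/7)]
2. After x ≤ 10: [(2,9/5) (10,1/5) (10,58/3) (8,20) (2,80/7)]
3. After y ≥ 13: [(10,13) (10,58/3) (8,20) (31/10,13)]
4. After y ≤ 17: [(10,13) (10,17) (59/10,17) (31/10,13)]
5. Canonical ring: [(31/10,13) (10,13) (10,17) (59/10,17)]

Clipped polygon: [(31/10,13) (10,13) (10,17) (59/10,17)]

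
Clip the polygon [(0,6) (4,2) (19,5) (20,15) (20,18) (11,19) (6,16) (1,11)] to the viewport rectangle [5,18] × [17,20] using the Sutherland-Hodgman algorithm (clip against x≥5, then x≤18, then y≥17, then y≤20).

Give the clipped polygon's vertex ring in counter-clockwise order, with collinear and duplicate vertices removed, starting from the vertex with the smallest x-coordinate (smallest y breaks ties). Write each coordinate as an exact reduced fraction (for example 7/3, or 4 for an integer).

1. After x ≥ 5: [(5,11/5) (19,5) (20,15) (20,18) (11,19) (6,16) (5,15)]
2. After x ≤ 18: [(5,11/5) (18,24/5) (18,164/9) (11,19) (6,16) (5,15)]
3. After y ≥ 17: [(18,17) (18,164/9) (11,19) (23/3,17)]
4. After y ≤ 20: [(18,17) (18,164/9) (11,19) (23/3,17)]
5. Canonical ring: [(23/3,17) (18,17) (18,164/9) (11,19)]

Clipped polygon: [(23/3,17) (18,17) (18,164/9) (11,19)]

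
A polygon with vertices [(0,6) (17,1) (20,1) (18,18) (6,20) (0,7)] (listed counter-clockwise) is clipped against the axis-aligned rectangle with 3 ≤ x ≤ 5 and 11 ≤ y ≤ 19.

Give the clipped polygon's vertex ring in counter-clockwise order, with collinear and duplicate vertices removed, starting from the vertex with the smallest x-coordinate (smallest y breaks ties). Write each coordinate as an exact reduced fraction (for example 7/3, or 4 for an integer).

Clipped polygon: [(3,11) (5,11) (5,107/6) (3,27/2)]

1. After x ≥ 3: [(3,87/17) (17,1) (20,1) (18,18) (6,20) (3,27/2)]
2. After x ≤ 5: [(3,87/17) (5,77/17) (5,107/6) (3,27/2)]
3. After y ≥ 11: [(3,11) (5,11) (5,107/6) (3,27/2)]
4. After y ≤ 19: [(3,11) (5,11) (5,107/6) (3,27/2)]
5. Canonical ring: [(3,11) (5,11) (5,107/6) (3,27/2)]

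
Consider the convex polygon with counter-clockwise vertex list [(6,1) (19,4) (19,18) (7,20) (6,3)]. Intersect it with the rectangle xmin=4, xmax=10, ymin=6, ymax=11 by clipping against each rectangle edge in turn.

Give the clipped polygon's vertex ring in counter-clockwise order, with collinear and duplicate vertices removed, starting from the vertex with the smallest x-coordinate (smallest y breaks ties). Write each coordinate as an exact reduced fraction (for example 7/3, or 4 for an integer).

Clipped polygon: [(105/17,6) (10,6) (10,11) (110/17,11)]

1. After x ≥ 4: [(6,1) (19,4) (19,18) (7,20) (6,3)]
2. After x ≤ 10: [(6,1) (10,25/13) (10,39/2) (7,20) (6,3)]
3. After y ≥ 6: [(10,6) (10,39/2) (7,20) (105/17,6)]
4. After y ≤ 11: [(10,6) (10,11) (110/17,11) (105/17,6)]
5. Canonical ring: [(105/17,6) (10,6) (10,11) (110/17,11)]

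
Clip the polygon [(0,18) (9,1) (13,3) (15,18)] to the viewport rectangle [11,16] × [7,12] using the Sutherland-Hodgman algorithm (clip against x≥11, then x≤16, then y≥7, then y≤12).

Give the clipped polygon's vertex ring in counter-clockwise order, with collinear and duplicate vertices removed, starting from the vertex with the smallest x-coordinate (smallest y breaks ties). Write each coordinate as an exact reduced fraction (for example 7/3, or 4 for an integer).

Clipped polygon: [(11,7) (203/15,7) (71/5,12) (11,12)]

1. After x ≥ 11: [(11,18) (11,2) (13,3) (15,18)]
2. After x ≤ 16: [(11,18) (11,2) (13,3) (15,18)]
3. After y ≥ 7: [(11,18) (11,7) (203/15,7) (15,18)]
4. After y ≤ 12: [(11,12) (11,7) (203/15,7) (71/5,12)]
5. Canonical ring: [(11,7) (203/15,7) (71/5,12) (11,12)]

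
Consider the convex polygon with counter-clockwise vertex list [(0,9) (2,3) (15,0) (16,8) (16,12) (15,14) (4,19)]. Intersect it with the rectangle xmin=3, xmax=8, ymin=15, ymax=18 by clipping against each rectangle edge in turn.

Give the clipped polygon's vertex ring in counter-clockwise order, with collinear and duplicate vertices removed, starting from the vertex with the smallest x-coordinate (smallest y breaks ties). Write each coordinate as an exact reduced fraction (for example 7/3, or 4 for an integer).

Clipped polygon: [(3,15) (8,15) (8,189/11) (31/5,18) (18/5,18) (3,33/2)]

1. After x ≥ 3: [(3,33/2) (3,36/13) (15,0) (16,8) (16,12) (15,14) (4,19)]
2. After x ≤ 8: [(3,33/2) (3,36/13) (8,21/13) (8,189/11) (4,19)]
3. After y ≥ 15: [(3,33/2) (3,15) (8,15) (8,189/11) (4,19)]
4. After y ≤ 18: [(18/5,18) (3,33/2) (3,15) (8,15) (8,189/11) (31/5,18)]
5. Canonical ring: [(3,15) (8,15) (8,189/11) (31/5,18) (18/5,18) (3,33/2)]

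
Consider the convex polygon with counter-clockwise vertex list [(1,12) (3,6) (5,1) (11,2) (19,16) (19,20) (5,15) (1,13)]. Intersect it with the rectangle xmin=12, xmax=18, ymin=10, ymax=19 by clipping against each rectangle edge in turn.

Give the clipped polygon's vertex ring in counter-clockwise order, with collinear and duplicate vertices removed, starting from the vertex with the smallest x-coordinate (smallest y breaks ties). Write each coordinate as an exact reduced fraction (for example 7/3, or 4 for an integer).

1. After x ≥ 12: [(12,15/4) (19,16) (19,20) (12,35/2)]
2. After x ≤ 18: [(12,15/4) (18,57/4) (18,275/14) (12,35/2)]
3. After y ≥ 10: [(12,10) (109/7,10) (18,57/4) (18,275/14) (12,35/2)]
4. After y ≤ 19: [(12,10) (109/7,10) (18,57/4) (18,19) (81/5,19) (12,35/2)]
5. Canonical ring: [(12,10) (109/7,10) (18,57/4) (18,19) (81/5,19) (12,35/2)]

Clipped polygon: [(12,10) (109/7,10) (18,57/4) (18,19) (81/5,19) (12,35/2)]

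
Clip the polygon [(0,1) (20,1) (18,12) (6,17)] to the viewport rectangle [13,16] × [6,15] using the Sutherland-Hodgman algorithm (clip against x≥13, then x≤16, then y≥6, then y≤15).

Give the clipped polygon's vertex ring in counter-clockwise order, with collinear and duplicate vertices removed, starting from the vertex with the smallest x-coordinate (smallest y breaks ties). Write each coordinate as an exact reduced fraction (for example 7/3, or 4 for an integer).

Clipped polygon: [(13,6) (16,6) (16,77/6) (13,169/12)]

1. After x ≥ 13: [(13,1) (20,1) (18,12) (13,169/12)]
2. After x ≤ 16: [(13,1) (16,1) (16,77/6) (13,169/12)]
3. After y ≥ 6: [(13,6) (16,6) (16,77/6) (13,169/12)]
4. After y ≤ 15: [(13,6) (16,6) (16,77/6) (13,169/12)]
5. Canonical ring: [(13,6) (16,6) (16,77/6) (13,169/12)]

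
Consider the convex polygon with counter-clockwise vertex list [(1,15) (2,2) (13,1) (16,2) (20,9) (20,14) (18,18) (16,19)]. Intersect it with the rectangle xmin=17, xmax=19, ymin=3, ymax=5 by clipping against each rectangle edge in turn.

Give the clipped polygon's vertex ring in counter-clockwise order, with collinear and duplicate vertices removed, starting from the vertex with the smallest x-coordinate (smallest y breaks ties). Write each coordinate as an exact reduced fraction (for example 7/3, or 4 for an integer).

1. After x ≥ 17: [(17,15/4) (20,9) (20,14) (18,18) (17,37/2)]
2. After x ≤ 19: [(17,15/4) (19,29/4) (19,16) (18,18) (17,37/2)]
3. After y ≥ 3: [(17,15/4) (19,29/4) (19,16) (18,18) (17,37/2)]
4. After y ≤ 5: [(17,5) (17,15/4) (124/7,5)]
5. Canonical ring: [(17,15/4) (124/7,5) (17,5)]

Clipped polygon: [(17,15/4) (124/7,5) (17,5)]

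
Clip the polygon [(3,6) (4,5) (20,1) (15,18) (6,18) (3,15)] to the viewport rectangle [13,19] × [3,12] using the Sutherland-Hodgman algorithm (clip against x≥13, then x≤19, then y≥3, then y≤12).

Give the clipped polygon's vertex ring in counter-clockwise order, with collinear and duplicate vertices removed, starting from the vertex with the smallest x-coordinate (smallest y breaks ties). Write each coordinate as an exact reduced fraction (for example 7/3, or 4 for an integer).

1. After x ≥ 13: [(13,11/4) (20,1) (15,18) (13,18)]
2. After x ≤ 19: [(13,11/4) (19,5/4) (19,22/5) (15,18) (13,18)]
3. After y ≥ 3: [(13,3) (19,3) (19,22/5) (15,18) (13,18)]
4. After y ≤ 12: [(13,12) (13,3) (19,3) (19,22/5) (285/17,12)]
5. Canonical ring: [(13,3) (19,3) (19,22/5) (285/17,12) (13,12)]

Clipped polygon: [(13,3) (19,3) (19,22/5) (285/17,12) (13,12)]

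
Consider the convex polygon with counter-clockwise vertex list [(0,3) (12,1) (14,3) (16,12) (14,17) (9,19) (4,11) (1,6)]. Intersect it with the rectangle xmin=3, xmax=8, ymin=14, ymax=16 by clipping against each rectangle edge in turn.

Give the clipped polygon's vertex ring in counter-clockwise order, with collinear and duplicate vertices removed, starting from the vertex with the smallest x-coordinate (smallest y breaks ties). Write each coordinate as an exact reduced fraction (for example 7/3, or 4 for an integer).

1. After x ≥ 3: [(3,5/2) (12,1) (14,3) (16,12) (14,17) (9,19) (4,11) (3,28/3)]
2. After x ≤ 8: [(3,5/2) (8,5/3) (8,87/5) (4,11) (3,28/3)]
3. After y ≥ 14: [(8,14) (8,87/5) (47/8,14)]
4. After y ≤ 16: [(8,14) (8,16) (57/8,16) (47/8,14)]
5. Canonical ring: [(47/8,14) (8,14) (8,16) (57/8,16)]

Clipped polygon: [(47/8,14) (8,14) (8,16) (57/8,16)]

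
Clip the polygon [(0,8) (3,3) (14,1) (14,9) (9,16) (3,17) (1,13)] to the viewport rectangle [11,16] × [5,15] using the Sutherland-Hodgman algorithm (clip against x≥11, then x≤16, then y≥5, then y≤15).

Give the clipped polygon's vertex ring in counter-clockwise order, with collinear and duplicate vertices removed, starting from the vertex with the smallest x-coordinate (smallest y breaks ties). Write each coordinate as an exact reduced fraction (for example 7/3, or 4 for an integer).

1. After x ≥ 11: [(11,17/11) (14,1) (14,9) (11,66/5)]
2. After x ≤ 16: [(11,17/11) (14,1) (14,9) (11,66/5)]
3. After y ≥ 5: [(11,5) (14,5) (14,9) (11,66/5)]
4. After y ≤ 15: [(11,5) (14,5) (14,9) (11,66/5)]
5. Canonical ring: [(11,5) (14,5) (14,9) (11,66/5)]

Clipped polygon: [(11,5) (14,5) (14,9) (11,66/5)]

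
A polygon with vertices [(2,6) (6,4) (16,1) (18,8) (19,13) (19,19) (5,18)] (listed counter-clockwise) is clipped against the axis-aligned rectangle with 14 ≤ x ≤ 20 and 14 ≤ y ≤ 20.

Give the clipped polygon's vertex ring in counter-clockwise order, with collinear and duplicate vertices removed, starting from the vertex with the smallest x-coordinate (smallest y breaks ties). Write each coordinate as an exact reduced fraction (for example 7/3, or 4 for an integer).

1. After x ≥ 14: [(14,8/5) (16,1) (18,8) (19,13) (19,19) (14,261/14)]
2. After x ≤ 20: [(14,8/5) (16,1) (18,8) (19,13) (19,19) (14,261/14)]
3. After y ≥ 14: [(14,14) (19,14) (19,19) (14,261/14)]
4. After y ≤ 20: [(14,14) (19,14) (19,19) (14,261/14)]
5. Canonical ring: [(14,14) (19,14) (19,19) (14,261/14)]

Clipped polygon: [(14,14) (19,14) (19,19) (14,261/14)]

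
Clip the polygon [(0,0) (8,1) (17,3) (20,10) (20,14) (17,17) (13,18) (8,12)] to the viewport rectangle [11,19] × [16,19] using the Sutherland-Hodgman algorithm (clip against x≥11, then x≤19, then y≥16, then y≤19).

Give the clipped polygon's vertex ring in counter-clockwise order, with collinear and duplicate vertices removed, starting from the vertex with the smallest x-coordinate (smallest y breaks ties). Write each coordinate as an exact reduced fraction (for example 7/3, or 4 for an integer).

1. After x ≥ 11: [(11,5/3) (17,3) (20,10) (20,14) (17,17) (13,18) (11,78/5)]
2. After x ≤ 19: [(11,5/3) (17,3) (19,23/3) (19,15) (17,17) (13,18) (11,78/5)]
3. After y ≥ 16: [(18,16) (17,17) (13,18) (34/3,16)]
4. After y ≤ 19: [(18,16) (17,17) (13,18) (34/3,16)]
5. Canonical ring: [(34/3,16) (18,16) (17,17) (13,18)]

Clipped polygon: [(34/3,16) (18,16) (17,17) (13,18)]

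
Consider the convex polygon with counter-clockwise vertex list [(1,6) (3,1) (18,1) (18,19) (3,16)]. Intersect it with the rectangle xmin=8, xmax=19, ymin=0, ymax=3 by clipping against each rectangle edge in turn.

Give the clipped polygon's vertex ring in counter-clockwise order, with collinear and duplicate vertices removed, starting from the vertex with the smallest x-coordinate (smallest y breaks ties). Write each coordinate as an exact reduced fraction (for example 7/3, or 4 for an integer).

1. After x ≥ 8: [(8,1) (18,1) (18,19) (8,17)]
2. After x ≤ 19: [(8,1) (18,1) (18,19) (8,17)]
3. After y ≥ 0: [(8,1) (18,1) (18,19) (8,17)]
4. After y ≤ 3: [(8,3) (8,1) (18,1) (18,3)]
5. Canonical ring: [(8,1) (18,1) (18,3) (8,3)]

Clipped polygon: [(8,1) (18,1) (18,3) (8,3)]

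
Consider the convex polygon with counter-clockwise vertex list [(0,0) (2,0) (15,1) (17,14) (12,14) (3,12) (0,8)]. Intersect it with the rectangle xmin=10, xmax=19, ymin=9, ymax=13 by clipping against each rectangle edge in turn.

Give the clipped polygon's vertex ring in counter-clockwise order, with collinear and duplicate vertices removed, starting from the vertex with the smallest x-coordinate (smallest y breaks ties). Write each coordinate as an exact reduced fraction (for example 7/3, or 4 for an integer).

1. After x ≥ 10: [(10,8/13) (15,1) (17,14) (12,14) (10,122/9)]
2. After x ≤ 19: [(10,8/13) (15,1) (17,14) (12,14) (10,122/9)]
3. After y ≥ 9: [(10,9) (211/13,9) (17,14) (12,14) (10,122/9)]
4. After y ≤ 13: [(10,13) (10,9) (211/13,9) (219/13,13)]
5. Canonical ring: [(10,9) (211/13,9) (219/13,13) (10,13)]

Clipped polygon: [(10,9) (211/13,9) (219/13,13) (10,13)]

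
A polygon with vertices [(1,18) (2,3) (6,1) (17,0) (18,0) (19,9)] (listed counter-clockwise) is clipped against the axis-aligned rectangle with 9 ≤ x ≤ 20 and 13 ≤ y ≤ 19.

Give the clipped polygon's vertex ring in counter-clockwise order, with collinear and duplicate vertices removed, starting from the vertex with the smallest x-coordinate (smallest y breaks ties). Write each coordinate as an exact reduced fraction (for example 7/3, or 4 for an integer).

Clipped polygon: [(9,13) (11,13) (9,14)]

1. After x ≥ 9: [(9,14) (9,8/11) (17,0) (18,0) (19,9)]
2. After x ≤ 20: [(9,14) (9,8/11) (17,0) (18,0) (19,9)]
3. After y ≥ 13: [(11,13) (9,14) (9,13)]
4. After y ≤ 19: [(11,13) (9,14) (9,13)]
5. Canonical ring: [(9,13) (11,13) (9,14)]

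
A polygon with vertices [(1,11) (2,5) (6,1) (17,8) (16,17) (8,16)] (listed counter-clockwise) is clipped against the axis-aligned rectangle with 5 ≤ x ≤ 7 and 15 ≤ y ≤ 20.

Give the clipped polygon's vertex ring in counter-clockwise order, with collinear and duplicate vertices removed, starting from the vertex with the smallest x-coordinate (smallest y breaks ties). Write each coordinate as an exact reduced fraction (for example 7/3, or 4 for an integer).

1. After x ≥ 5: [(5,97/7) (5,2) (6,1) (17,8) (16,17) (8,16)]
2. After x ≤ 7: [(7,107/7) (5,97/7) (5,2) (6,1) (7,18/11)]
3. After y ≥ 15: [(7,15) (7,107/7) (33/5,15)]
4. After y ≤ 20: [(7,15) (7,107/7) (33/5,15)]
5. Canonical ring: [(33/5,15) (7,15) (7,107/7)]

Clipped polygon: [(33/5,15) (7,15) (7,107/7)]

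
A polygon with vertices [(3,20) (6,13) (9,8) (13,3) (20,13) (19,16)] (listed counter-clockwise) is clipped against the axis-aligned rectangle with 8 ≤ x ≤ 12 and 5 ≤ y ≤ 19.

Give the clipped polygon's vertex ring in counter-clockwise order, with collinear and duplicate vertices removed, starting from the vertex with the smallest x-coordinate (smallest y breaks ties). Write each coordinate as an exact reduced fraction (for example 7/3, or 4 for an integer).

Clipped polygon: [(8,29/3) (9,8) (57/5,5) (12,5) (12,71/4) (8,75/4)]

1. After x ≥ 8: [(8,75/4) (8,29/3) (9,8) (13,3) (20,13) (19,16)]
2. After x ≤ 12: [(12,71/4) (8,75/4) (8,29/3) (9,8) (12,17/4)]
3. After y ≥ 5: [(12,5) (12,71/4) (8,75/4) (8,29/3) (9,8) (57/5,5)]
4. After y ≤ 19: [(12,5) (12,71/4) (8,75/4) (8,29/3) (9,8) (57/5,5)]
5. Canonical ring: [(8,29/3) (9,8) (57/5,5) (12,5) (12,71/4) (8,75/4)]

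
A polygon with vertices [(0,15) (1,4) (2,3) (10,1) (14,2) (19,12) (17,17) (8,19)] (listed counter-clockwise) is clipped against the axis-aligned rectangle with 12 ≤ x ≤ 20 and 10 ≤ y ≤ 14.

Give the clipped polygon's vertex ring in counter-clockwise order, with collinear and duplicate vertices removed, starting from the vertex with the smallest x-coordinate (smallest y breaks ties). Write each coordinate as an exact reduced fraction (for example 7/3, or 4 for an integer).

1. After x ≥ 12: [(12,3/2) (14,2) (19,12) (17,17) (12,163/9)]
2. After x ≤ 20: [(12,3/2) (14,2) (19,12) (17,17) (12,163/9)]
3. After y ≥ 10: [(12,10) (18,10) (19,12) (17,17) (12,163/9)]
4. After y ≤ 14: [(12,14) (12,10) (18,10) (19,12) (91/5,14)]
5. Canonical ring: [(12,10) (18,10) (19,12) (91/5,14) (12,14)]

Clipped polygon: [(12,10) (18,10) (19,12) (91/5,14) (12,14)]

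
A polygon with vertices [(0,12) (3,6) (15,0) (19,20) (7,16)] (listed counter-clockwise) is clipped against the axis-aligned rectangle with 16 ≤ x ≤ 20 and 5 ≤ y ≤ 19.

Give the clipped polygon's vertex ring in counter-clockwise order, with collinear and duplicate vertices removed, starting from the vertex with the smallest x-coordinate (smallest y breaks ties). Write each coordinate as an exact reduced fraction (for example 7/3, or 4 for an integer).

1. After x ≥ 16: [(16,5) (19,20) (16,19)]
2. After x ≤ 20: [(16,5) (19,20) (16,19)]
3. After y ≥ 5: [(16,5) (19,20) (16,19)]
4. After y ≤ 19: [(16,5) (94/5,19) (16,19) (16,19)]
5. Canonical ring: [(16,5) (94/5,19) (16,19)]

Clipped polygon: [(16,5) (94/5,19) (16,19)]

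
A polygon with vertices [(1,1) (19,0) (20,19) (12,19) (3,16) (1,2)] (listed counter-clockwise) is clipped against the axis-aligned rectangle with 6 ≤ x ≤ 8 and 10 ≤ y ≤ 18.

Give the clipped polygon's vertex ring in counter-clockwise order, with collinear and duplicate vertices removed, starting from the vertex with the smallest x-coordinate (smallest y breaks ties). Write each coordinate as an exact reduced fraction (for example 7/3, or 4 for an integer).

1. After x ≥ 6: [(6,13/18) (19,0) (20,19) (12,19) (6,17)]
2. After x ≤ 8: [(6,13/18) (8,11/18) (8,53/3) (6,17)]
3. After y ≥ 10: [(6,10) (8,10) (8,53/3) (6,17)]
4. After y ≤ 18: [(6,10) (8,10) (8,53/3) (6,17)]
5. Canonical ring: [(6,10) (8,10) (8,53/3) (6,17)]

Clipped polygon: [(6,10) (8,10) (8,53/3) (6,17)]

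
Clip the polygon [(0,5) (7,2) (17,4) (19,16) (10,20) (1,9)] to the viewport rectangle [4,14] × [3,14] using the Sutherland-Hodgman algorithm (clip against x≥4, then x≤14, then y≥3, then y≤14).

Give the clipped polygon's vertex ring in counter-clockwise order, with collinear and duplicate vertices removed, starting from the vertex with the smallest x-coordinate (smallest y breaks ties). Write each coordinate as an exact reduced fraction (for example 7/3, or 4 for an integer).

1. After x ≥ 4: [(4,23/7) (7,2) (17,4) (19,16) (10,20) (4,38/3)]
2. After x ≤ 14: [(4,23/7) (7,2) (14,17/5) (14,164/9) (10,20) (4,38/3)]
3. After y ≥ 3: [(4,23/7) (14/3,3) (12,3) (14,17/5) (14,164/9) (10,20) (4,38/3)]
4. After y ≤ 14: [(4,23/7) (14/3,3) (12,3) (14,17/5) (14,14) (56/11,14) (4,38/3)]
5. Canonical ring: [(4,23/7) (14/3,3) (12,3) (14,17/5) (14,14) (56/11,14) (4,38/3)]

Clipped polygon: [(4,23/7) (14/3,3) (12,3) (14,17/5) (14,14) (56/11,14) (4,38/3)]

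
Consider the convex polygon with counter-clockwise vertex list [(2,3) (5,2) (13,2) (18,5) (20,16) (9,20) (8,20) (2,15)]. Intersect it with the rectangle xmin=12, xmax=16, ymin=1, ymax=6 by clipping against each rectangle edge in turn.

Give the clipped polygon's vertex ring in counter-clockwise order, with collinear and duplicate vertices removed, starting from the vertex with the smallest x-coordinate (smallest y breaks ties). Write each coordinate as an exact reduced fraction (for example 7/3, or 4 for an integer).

1. After x ≥ 12: [(12,2) (13,2) (18,5) (20,16) (12,208/11)]
2. After x ≤ 16: [(12,2) (13,2) (16,19/5) (16,192/11) (12,208/11)]
3. After y ≥ 1: [(12,2) (13,2) (16,19/5) (16,192/11) (12,208/11)]
4. After y ≤ 6: [(12,6) (12,2) (13,2) (16,19/5) (16,6)]
5. Canonical ring: [(12,2) (13,2) (16,19/5) (16,6) (12,6)]

Clipped polygon: [(12,2) (13,2) (16,19/5) (16,6) (12,6)]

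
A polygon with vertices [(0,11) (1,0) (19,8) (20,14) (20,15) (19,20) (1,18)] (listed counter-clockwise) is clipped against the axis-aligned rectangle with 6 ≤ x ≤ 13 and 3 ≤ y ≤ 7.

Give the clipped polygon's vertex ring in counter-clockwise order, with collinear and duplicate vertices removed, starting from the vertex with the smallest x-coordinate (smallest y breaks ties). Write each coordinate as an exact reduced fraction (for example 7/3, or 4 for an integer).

1. After x ≥ 6: [(6,20/9) (19,8) (20,14) (20,15) (19,20) (6,167/9)]
2. After x ≤ 13: [(6,20/9) (13,16/3) (13,58/3) (6,167/9)]
3. After y ≥ 3: [(6,3) (31/4,3) (13,16/3) (13,58/3) (6,167/9)]
4. After y ≤ 7: [(6,7) (6,3) (31/4,3) (13,16/3) (13,7)]
5. Canonical ring: [(6,3) (31/4,3) (13,16/3) (13,7) (6,7)]

Clipped polygon: [(6,3) (31/4,3) (13,16/3) (13,7) (6,7)]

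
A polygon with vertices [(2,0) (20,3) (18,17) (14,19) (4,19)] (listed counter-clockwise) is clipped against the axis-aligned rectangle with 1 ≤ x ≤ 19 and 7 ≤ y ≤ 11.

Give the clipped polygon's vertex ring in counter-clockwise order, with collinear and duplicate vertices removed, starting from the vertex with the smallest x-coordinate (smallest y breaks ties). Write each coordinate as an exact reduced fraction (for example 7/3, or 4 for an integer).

Clipped polygon: [(52/19,7) (19,7) (19,10) (132/7,11) (60/19,11)]

1. After x ≥ 1: [(2,0) (20,3) (18,17) (14,19) (4,19)]
2. After x ≤ 19: [(2,0) (19,17/6) (19,10) (18,17) (14,19) (4,19)]
3. After y ≥ 7: [(52/19,7) (19,7) (19,10) (18,17) (14,19) (4,19)]
4. After y ≤ 11: [(60/19,11) (52/19,7) (19,7) (19,10) (132/7,11)]
5. Canonical ring: [(52/19,7) (19,7) (19,10) (132/7,11) (60/19,11)]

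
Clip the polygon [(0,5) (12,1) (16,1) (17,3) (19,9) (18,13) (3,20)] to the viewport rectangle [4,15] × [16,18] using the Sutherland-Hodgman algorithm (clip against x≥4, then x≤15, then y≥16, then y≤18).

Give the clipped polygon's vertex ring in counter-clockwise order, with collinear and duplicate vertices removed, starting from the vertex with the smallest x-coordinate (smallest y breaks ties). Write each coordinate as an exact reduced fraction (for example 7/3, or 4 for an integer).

Clipped polygon: [(4,16) (81/7,16) (51/7,18) (4,18)]

1. After x ≥ 4: [(4,11/3) (12,1) (16,1) (17,3) (19,9) (18,13) (4,293/15)]
2. After x ≤ 15: [(4,11/3) (12,1) (15,1) (15,72/5) (4,293/15)]
3. After y ≥ 16: [(4,16) (81/7,16) (4,293/15)]
4. After y ≤ 18: [(4,18) (4,16) (81/7,16) (51/7,18)]
5. Canonical ring: [(4,16) (81/7,16) (51/7,18) (4,18)]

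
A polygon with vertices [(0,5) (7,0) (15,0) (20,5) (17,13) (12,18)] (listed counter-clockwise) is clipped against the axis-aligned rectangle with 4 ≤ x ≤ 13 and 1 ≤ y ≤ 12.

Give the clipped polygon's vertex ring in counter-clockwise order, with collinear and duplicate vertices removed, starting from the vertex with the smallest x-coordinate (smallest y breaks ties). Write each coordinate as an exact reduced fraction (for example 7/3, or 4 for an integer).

Clipped polygon: [(4,15/7) (28/5,1) (13,1) (13,12) (84/13,12) (4,28/3)]

1. After x ≥ 4: [(4,28/3) (4,15/7) (7,0) (15,0) (20,5) (17,13) (12,18)]
2. After x ≤ 13: [(4,28/3) (4,15/7) (7,0) (13,0) (13,17) (12,18)]
3. After y ≥ 1: [(4,28/3) (4,15/7) (28/5,1) (13,1) (13,17) (12,18)]
4. After y ≤ 12: [(84/13,12) (4,28/3) (4,15/7) (28/5,1) (13,1) (13,12)]
5. Canonical ring: [(4,15/7) (28/5,1) (13,1) (13,12) (84/13,12) (4,28/3)]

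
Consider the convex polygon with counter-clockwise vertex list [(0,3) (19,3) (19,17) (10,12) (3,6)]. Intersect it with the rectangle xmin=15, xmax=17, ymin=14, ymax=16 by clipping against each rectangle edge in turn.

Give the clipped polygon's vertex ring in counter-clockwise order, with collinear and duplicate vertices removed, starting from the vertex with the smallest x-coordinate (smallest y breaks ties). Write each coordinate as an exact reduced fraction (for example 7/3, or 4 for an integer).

Clipped polygon: [(15,14) (17,14) (17,143/9) (15,133/9)]

1. After x ≥ 15: [(15,3) (19,3) (19,17) (15,133/9)]
2. After x ≤ 17: [(15,3) (17,3) (17,143/9) (15,133/9)]
3. After y ≥ 14: [(15,14) (17,14) (17,143/9) (15,133/9)]
4. After y ≤ 16: [(15,14) (17,14) (17,143/9) (15,133/9)]
5. Canonical ring: [(15,14) (17,14) (17,143/9) (15,133/9)]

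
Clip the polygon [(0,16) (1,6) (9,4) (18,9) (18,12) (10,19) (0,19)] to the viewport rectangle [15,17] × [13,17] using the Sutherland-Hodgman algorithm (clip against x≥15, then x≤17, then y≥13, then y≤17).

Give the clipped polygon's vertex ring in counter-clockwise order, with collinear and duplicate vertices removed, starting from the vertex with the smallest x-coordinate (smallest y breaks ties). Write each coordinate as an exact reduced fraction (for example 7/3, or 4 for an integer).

Clipped polygon: [(15,13) (118/7,13) (15,117/8)]

1. After x ≥ 15: [(15,22/3) (18,9) (18,12) (15,117/8)]
2. After x ≤ 17: [(15,22/3) (17,76/9) (17,103/8) (15,117/8)]
3. After y ≥ 13: [(15,13) (118/7,13) (15,117/8)]
4. After y ≤ 17: [(15,13) (118/7,13) (15,117/8)]
5. Canonical ring: [(15,13) (118/7,13) (15,117/8)]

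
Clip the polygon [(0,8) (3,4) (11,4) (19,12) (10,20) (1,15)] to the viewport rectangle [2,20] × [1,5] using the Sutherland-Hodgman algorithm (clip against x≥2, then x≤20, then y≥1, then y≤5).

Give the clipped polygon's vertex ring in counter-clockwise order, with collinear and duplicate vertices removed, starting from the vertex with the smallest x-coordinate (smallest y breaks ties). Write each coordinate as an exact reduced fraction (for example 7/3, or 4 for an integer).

1. After x ≥ 2: [(2,16/3) (3,4) (11,4) (19,12) (10,20) (2,140/9)]
2. After x ≤ 20: [(2,16/3) (3,4) (11,4) (19,12) (10,20) (2,140/9)]
3. After y ≥ 1: [(2,16/3) (3,4) (11,4) (19,12) (10,20) (2,140/9)]
4. After y ≤ 5: [(9/4,5) (3,4) (11,4) (12,5)]
5. Canonical ring: [(9/4,5) (3,4) (11,4) (12,5)]

Clipped polygon: [(9/4,5) (3,4) (11,4) (12,5)]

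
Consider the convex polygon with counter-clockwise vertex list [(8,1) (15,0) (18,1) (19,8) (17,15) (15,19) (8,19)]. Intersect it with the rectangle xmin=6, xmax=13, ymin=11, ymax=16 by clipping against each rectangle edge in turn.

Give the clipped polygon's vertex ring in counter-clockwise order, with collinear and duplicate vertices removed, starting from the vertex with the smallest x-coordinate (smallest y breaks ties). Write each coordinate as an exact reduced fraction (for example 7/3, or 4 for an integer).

1. After x ≥ 6: [(8,1) (15,0) (18,1) (19,8) (17,15) (15,19) (8,19)]
2. After x ≤ 13: [(8,1) (13,2/7) (13,19) (8,19)]
3. After y ≥ 11: [(8,11) (13,11) (13,19) (8,19)]
4. After y ≤ 16: [(8,16) (8,11) (13,11) (13,16)]
5. Canonical ring: [(8,11) (13,11) (13,16) (8,16)]

Clipped polygon: [(8,11) (13,11) (13,16) (8,16)]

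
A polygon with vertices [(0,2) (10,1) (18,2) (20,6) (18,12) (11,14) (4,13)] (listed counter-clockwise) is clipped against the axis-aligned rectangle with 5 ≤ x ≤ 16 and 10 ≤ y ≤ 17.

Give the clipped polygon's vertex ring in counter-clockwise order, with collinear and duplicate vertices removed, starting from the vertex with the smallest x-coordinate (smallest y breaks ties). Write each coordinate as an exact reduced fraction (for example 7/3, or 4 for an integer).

1. After x ≥ 5: [(5,3/2) (10,1) (18,2) (20,6) (18,12) (11,14) (5,92/7)]
2. After x ≤ 16: [(5,3/2) (10,1) (16,7/4) (16,88/7) (11,14) (5,92/7)]
3. After y ≥ 10: [(5,10) (16,10) (16,88/7) (11,14) (5,92/7)]
4. After y ≤ 17: [(5,10) (16,10) (16,88/7) (11,14) (5,92/7)]
5. Canonical ring: [(5,10) (16,10) (16,88/7) (11,14) (5,92/7)]

Clipped polygon: [(5,10) (16,10) (16,88/7) (11,14) (5,92/7)]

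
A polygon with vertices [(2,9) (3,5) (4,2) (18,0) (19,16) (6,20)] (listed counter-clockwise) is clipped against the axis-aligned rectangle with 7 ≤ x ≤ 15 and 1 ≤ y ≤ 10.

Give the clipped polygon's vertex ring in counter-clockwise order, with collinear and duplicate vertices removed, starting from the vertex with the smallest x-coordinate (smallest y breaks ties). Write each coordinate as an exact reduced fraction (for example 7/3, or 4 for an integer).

1. After x ≥ 7: [(7,11/7) (18,0) (19,16) (7,256/13)]
2. After x ≤ 15: [(7,11/7) (15,3/7) (15,224/13) (7,256/13)]
3. After y ≥ 1: [(7,11/7) (11,1) (15,1) (15,224/13) (7,256/13)]
4. After y ≤ 10: [(7,10) (7,11/7) (11,1) (15,1) (15,10)]
5. Canonical ring: [(7,11/7) (11,1) (15,1) (15,10) (7,10)]

Clipped polygon: [(7,11/7) (11,1) (15,1) (15,10) (7,10)]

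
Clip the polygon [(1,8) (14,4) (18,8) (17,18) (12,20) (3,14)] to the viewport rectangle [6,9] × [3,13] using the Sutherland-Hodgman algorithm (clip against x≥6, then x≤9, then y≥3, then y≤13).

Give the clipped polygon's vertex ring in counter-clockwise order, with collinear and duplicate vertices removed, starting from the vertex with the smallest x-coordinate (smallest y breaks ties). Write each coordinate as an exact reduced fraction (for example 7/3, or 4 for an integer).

Clipped polygon: [(6,84/13) (9,72/13) (9,13) (6,13)]

1. After x ≥ 6: [(6,84/13) (14,4) (18,8) (17,18) (12,20) (6,16)]
2. After x ≤ 9: [(6,84/13) (9,72/13) (9,18) (6,16)]
3. After y ≥ 3: [(6,84/13) (9,72/13) (9,18) (6,16)]
4. After y ≤ 13: [(6,13) (6,84/13) (9,72/13) (9,13)]
5. Canonical ring: [(6,84/13) (9,72/13) (9,13) (6,13)]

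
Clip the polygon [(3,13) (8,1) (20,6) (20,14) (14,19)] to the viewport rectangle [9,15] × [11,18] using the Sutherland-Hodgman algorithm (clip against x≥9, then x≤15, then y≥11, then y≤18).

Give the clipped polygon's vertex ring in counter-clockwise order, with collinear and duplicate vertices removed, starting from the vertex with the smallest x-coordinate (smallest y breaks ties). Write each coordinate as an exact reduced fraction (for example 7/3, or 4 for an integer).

Clipped polygon: [(9,11) (15,11) (15,18) (73/6,18) (9,179/11)]

1. After x ≥ 9: [(9,179/11) (9,17/12) (20,6) (20,14) (14,19)]
2. After x ≤ 15: [(9,179/11) (9,17/12) (15,47/12) (15,109/6) (14,19)]
3. After y ≥ 11: [(9,179/11) (9,11) (15,11) (15,109/6) (14,19)]
4. After y ≤ 18: [(73/6,18) (9,179/11) (9,11) (15,11) (15,18)]
5. Canonical ring: [(9,11) (15,11) (15,18) (73/6,18) (9,179/11)]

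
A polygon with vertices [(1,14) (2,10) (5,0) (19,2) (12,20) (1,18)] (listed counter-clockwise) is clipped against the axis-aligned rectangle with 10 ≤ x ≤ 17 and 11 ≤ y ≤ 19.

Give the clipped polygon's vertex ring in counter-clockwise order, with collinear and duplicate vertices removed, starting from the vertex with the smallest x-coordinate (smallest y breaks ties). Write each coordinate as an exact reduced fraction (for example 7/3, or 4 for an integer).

1. After x ≥ 10: [(10,5/7) (19,2) (12,20) (10,216/11)]
2. After x ≤ 17: [(10,5/7) (17,12/7) (17,50/7) (12,20) (10,216/11)]
3. After y ≥ 11: [(10,11) (31/2,11) (12,20) (10,216/11)]
4. After y ≤ 19: [(10,19) (10,11) (31/2,11) (223/18,19)]
5. Canonical ring: [(10,11) (31/2,11) (223/18,19) (10,19)]

Clipped polygon: [(10,11) (31/2,11) (223/18,19) (10,19)]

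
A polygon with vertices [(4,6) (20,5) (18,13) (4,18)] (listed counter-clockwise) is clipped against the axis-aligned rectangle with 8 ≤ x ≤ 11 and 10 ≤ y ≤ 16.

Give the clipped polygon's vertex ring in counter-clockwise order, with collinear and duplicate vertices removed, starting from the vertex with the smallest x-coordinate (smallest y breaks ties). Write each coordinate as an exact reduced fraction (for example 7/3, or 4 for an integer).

1. After x ≥ 8: [(8,23/4) (20,5) (18,13) (8,116/7)]
2. After x ≤ 11: [(8,23/4) (11,89/16) (11,31/2) (8,116/7)]
3. After y ≥ 10: [(8,10) (11,10) (11,31/2) (8,116/7)]
4. After y ≤ 16: [(8,16) (8,10) (11,10) (11,31/2) (48/5,16)]
5. Canonical ring: [(8,10) (11,10) (11,31/2) (48/5,16) (8,16)]

Clipped polygon: [(8,10) (11,10) (11,31/2) (48/5,16) (8,16)]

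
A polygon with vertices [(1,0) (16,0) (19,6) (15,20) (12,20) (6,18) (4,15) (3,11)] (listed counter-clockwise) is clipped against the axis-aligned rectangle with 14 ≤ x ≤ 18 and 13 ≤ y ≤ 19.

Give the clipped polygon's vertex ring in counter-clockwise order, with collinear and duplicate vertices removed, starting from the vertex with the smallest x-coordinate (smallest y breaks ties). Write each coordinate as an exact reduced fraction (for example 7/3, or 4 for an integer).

Clipped polygon: [(14,13) (17,13) (107/7,19) (14,19)]

1. After x ≥ 14: [(14,0) (16,0) (19,6) (15,20) (14,20)]
2. After x ≤ 18: [(14,0) (16,0) (18,4) (18,19/2) (15,20) (14,20)]
3. After y ≥ 13: [(14,13) (17,13) (15,20) (14,20)]
4. After y ≤ 19: [(14,19) (14,13) (17,13) (107/7,19)]
5. Canonical ring: [(14,13) (17,13) (107/7,19) (14,19)]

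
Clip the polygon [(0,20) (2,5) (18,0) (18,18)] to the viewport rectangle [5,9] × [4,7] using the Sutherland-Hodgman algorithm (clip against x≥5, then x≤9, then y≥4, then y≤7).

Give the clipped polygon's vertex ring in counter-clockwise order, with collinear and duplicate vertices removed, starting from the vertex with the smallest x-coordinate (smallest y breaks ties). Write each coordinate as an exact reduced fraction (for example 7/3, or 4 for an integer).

Clipped polygon: [(5,65/16) (26/5,4) (9,4) (9,7) (5,7)]

1. After x ≥ 5: [(5,175/9) (5,65/16) (18,0) (18,18)]
2. After x ≤ 9: [(9,19) (5,175/9) (5,65/16) (9,45/16)]
3. After y ≥ 4: [(9,4) (9,19) (5,175/9) (5,65/16) (26/5,4)]
4. After y ≤ 7: [(9,4) (9,7) (5,7) (5,65/16) (26/5,4)]
5. Canonical ring: [(5,65/16) (26/5,4) (9,4) (9,7) (5,7)]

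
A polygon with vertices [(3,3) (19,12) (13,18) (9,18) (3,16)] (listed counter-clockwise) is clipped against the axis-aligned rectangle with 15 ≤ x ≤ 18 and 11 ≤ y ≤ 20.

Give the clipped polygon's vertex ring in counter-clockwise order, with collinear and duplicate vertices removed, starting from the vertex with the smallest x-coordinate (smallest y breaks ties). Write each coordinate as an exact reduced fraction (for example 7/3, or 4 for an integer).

1. After x ≥ 15: [(15,39/4) (19,12) (15,16)]
2. After x ≤ 18: [(15,39/4) (18,183/16) (18,13) (15,16)]
3. After y ≥ 11: [(15,11) (155/9,11) (18,183/16) (18,13) (15,16)]
4. After y ≤ 20: [(15,11) (155/9,11) (18,183/16) (18,13) (15,16)]
5. Canonical ring: [(15,11) (155/9,11) (18,183/16) (18,13) (15,16)]

Clipped polygon: [(15,11) (155/9,11) (18,183/16) (18,13) (15,16)]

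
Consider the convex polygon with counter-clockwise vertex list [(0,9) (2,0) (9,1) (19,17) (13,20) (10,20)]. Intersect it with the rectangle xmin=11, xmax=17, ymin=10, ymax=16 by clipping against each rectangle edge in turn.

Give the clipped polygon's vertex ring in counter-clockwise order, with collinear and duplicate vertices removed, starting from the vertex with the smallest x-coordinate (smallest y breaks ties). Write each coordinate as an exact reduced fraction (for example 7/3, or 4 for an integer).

1. After x ≥ 11: [(11,21/5) (19,17) (13,20) (11,20)]
2. After x ≤ 17: [(11,21/5) (17,69/5) (17,18) (13,20) (11,20)]
3. After y ≥ 10: [(11,10) (117/8,10) (17,69/5) (17,18) (13,20) (11,20)]
4. After y ≤ 16: [(11,16) (11,10) (117/8,10) (17,69/5) (17,16)]
5. Canonical ring: [(11,10) (117/8,10) (17,69/5) (17,16) (11,16)]

Clipped polygon: [(11,10) (117/8,10) (17,69/5) (17,16) (11,16)]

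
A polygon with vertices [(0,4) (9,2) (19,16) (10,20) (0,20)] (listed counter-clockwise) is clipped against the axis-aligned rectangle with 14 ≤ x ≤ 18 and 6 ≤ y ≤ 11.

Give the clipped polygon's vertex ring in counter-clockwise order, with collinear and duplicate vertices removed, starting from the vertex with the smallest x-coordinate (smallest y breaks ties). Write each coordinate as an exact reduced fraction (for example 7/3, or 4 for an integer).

1. After x ≥ 14: [(14,9) (19,16) (14,164/9)]
2. After x ≤ 18: [(14,9) (18,73/5) (18,148/9) (14,164/9)]
3. After y ≥ 6: [(14,9) (18,73/5) (18,148/9) (14,164/9)]
4. After y ≤ 11: [(14,11) (14,9) (108/7,11)]
5. Canonical ring: [(14,9) (108/7,11) (14,11)]

Clipped polygon: [(14,9) (108/7,11) (14,11)]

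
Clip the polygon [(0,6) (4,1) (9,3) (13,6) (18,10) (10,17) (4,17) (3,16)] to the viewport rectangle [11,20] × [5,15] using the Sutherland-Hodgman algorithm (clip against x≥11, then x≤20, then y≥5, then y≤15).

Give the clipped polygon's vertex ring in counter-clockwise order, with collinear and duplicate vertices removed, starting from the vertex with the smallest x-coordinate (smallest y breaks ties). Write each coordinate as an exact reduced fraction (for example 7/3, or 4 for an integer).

1. After x ≥ 11: [(11,9/2) (13,6) (18,10) (11,129/8)]
2. After x ≤ 20: [(11,9/2) (13,6) (18,10) (11,129/8)]
3. After y ≥ 5: [(11,5) (35/3,5) (13,6) (18,10) (11,129/8)]
4. After y ≤ 15: [(11,15) (11,5) (35/3,5) (13,6) (18,10) (86/7,15)]
5. Canonical ring: [(11,5) (35/3,5) (13,6) (18,10) (86/7,15) (11,15)]

Clipped polygon: [(11,5) (35/3,5) (13,6) (18,10) (86/7,15) (11,15)]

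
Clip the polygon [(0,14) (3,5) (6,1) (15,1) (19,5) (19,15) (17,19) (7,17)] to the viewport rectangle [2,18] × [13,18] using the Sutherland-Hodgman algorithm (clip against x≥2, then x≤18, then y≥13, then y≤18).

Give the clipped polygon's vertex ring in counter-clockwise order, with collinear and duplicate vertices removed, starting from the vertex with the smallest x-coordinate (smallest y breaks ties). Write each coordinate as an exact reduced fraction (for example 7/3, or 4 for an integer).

Clipped polygon: [(2,13) (18,13) (18,17) (35/2,18) (12,18) (7,17) (2,104/7)]

1. After x ≥ 2: [(2,104/7) (2,8) (3,5) (6,1) (15,1) (19,5) (19,15) (17,19) (7,17)]
2. After x ≤ 18: [(2,104/7) (2,8) (3,5) (6,1) (15,1) (18,4) (18,17) (17,19) (7,17)]
3. After y ≥ 13: [(2,104/7) (2,13) (18,13) (18,17) (17,19) (7,17)]
4. After y ≤ 18: [(2,104/7) (2,13) (18,13) (18,17) (35/2,18) (12,18) (7,17)]
5. Canonical ring: [(2,13) (18,13) (18,17) (35/2,18) (12,18) (7,17) (2,104/7)]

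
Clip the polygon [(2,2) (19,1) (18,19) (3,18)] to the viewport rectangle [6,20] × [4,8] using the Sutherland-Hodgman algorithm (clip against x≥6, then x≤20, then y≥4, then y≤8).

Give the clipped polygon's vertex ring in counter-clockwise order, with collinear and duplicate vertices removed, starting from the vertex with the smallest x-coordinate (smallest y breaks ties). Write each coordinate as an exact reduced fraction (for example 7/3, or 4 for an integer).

1. After x ≥ 6: [(6,30/17) (19,1) (18,19) (6,91/5)]
2. After x ≤ 20: [(6,30/17) (19,1) (18,19) (6,91/5)]
3. After y ≥ 4: [(6,4) (113/6,4) (18,19) (6,91/5)]
4. After y ≤ 8: [(6,8) (6,4) (113/6,4) (335/18,8)]
5. Canonical ring: [(6,4) (113/6,4) (335/18,8) (6,8)]

Clipped polygon: [(6,4) (113/6,4) (335/18,8) (6,8)]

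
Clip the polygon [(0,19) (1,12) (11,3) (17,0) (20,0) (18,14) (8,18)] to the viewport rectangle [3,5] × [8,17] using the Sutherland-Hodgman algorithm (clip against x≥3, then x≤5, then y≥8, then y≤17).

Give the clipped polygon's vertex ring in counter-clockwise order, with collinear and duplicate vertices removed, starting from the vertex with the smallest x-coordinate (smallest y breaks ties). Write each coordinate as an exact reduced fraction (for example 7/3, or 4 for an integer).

1. After x ≥ 3: [(3,149/8) (3,51/5) (11,3) (17,0) (20,0) (18,14) (8,18)]
2. After x ≤ 5: [(5,147/8) (3,149/8) (3,51/5) (5,42/5)]
3. After y ≥ 8: [(5,147/8) (3,149/8) (3,51/5) (5,42/5)]
4. After y ≤ 17: [(5,17) (3,17) (3,51/5) (5,42/5)]
5. Canonical ring: [(3,51/5) (5,42/5) (5,17) (3,17)]

Clipped polygon: [(3,51/5) (5,42/5) (5,17) (3,17)]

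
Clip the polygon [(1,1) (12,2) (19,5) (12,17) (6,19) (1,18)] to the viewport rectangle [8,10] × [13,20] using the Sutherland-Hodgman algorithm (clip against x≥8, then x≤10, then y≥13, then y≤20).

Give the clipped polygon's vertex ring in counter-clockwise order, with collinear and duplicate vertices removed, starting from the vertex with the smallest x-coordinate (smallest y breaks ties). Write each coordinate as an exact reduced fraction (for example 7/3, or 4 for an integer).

1. After x ≥ 8: [(8,18/11) (12,2) (19,5) (12,17) (8,55/3)]
2. After x ≤ 10: [(8,18/11) (10,20/11) (10,53/3) (8,55/3)]
3. After y ≥ 13: [(8,13) (10,13) (10,53/3) (8,55/3)]
4. After y ≤ 20: [(8,13) (10,13) (10,53/3) (8,55/3)]
5. Canonical ring: [(8,13) (10,13) (10,53/3) (8,55/3)]

Clipped polygon: [(8,13) (10,13) (10,53/3) (8,55/3)]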